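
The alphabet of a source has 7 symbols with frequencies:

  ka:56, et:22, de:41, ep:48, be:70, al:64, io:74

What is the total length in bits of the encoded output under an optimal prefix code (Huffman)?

1044

Greedily combine the two least-frequent nodes:
combine et(22), de(41) → 63
combine ep(48), ka(56) → 104
combine 63, al(64) → 127
combine be(70), io(74) → 144
combine 104, 127 → 231
combine 144, 231 → 375
The encoded length is the sum of every internal node's weight: 63 + 104 + 127 + 144 + 231 + 375 = 1044 bits.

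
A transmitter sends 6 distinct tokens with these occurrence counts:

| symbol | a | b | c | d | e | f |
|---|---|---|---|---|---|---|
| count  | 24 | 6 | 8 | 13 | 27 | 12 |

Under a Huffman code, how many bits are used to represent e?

Huffman merges, smallest pair first:
b(6) + c(8) → 14
f(12) + d(13) → 25
14 + a(24) → 38
25 + e(27) → 52
38 + 52 → 90
The subtree containing e is merged 2 times, so code length = 2.

2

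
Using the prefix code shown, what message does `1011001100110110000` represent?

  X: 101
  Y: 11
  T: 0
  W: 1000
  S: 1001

XSSXWT

Read left to right; each codeword is recognised as soon as it completes (prefix code):
  101→X | 1001→S | 1001→S | 101→X | 1000→W | 0→T
Decoded message: XSSXWT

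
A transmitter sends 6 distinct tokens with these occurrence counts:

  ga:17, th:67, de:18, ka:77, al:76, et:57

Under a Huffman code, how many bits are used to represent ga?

Build the tree from the bottom:
merge ga(17) and de(18): 35
merge 35 and et(57): 92
merge th(67) and al(76): 143
merge ka(77) and 92: 169
merge 143 and 169: 312
ga sits 4 levels below the root, so its codeword is 4 bits.

4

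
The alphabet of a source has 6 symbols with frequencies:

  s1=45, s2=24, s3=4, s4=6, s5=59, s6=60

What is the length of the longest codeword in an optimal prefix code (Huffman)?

Merge the two lowest-weight nodes at each step:
merge s3(4) and s4(6): 10
merge 10 and s2(24): 34
merge 34 and s1(45): 79
merge s5(59) and s6(60): 119
merge 79 and 119: 198
The rarest symbols sit at the bottom; the longest codeword is 4 bits.

4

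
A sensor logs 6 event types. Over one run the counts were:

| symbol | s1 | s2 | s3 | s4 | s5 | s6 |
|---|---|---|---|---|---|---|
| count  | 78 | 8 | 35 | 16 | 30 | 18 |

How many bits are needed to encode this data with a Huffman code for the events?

Merge the two smallest weights repeatedly:
s2(8) + s4(16) → 24
s6(18) + 24 → 42
s5(30) + s3(35) → 65
42 + 65 → 107
s1(78) + 107 → 185
Each symbol's bit-cost is frequency × depth; summing gives 423 bits (equivalently 24 + 42 + 65 + 107 + 185).

423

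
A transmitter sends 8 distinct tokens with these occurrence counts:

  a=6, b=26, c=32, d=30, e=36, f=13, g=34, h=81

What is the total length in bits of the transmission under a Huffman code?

712

Greedily combine the two least-frequent nodes:
combine a(6), f(13) → 19
combine 19, b(26) → 45
combine d(30), c(32) → 62
combine g(34), e(36) → 70
combine 45, 62 → 107
combine 70, h(81) → 151
combine 107, 151 → 258
Total encoded bits = sum of merged weights = 19 + 45 + 62 + 70 + 107 + 151 + 258 = 712.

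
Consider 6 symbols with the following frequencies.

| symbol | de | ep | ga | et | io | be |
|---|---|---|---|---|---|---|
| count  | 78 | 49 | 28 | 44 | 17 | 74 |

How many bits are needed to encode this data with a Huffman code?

714

Build the Huffman tree bottom-up:
merge io(17) and ga(28): 45
merge et(44) and 45: 89
merge ep(49) and be(74): 123
merge de(78) and 89: 167
merge 123 and 167: 290
Each symbol's bit-cost is frequency × depth; summing gives 714 bits (equivalently 45 + 89 + 123 + 167 + 290).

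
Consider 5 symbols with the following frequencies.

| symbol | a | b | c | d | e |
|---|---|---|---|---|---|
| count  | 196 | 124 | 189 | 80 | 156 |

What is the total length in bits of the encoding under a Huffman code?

1694

Merge the two smallest weights repeatedly:
combine d(80), b(124) → 204
combine e(156), c(189) → 345
combine a(196), 204 → 400
combine 345, 400 → 745
The encoded length is the sum of every internal node's weight: 204 + 345 + 400 + 745 = 1694 bits.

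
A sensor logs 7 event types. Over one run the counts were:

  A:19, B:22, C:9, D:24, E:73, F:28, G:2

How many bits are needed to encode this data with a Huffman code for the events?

426

Merge the two smallest weights repeatedly:
merge G(2) and C(9): 11
merge 11 and A(19): 30
merge B(22) and D(24): 46
merge F(28) and 30: 58
merge 46 and 58: 104
merge E(73) and 104: 177
Each symbol's bit-cost is frequency × depth; summing gives 426 bits (equivalently 11 + 30 + 46 + 58 + 104 + 177).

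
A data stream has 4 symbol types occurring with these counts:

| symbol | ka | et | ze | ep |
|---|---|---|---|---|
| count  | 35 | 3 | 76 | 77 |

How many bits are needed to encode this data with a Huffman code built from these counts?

Greedily combine the two least-frequent nodes:
et(3) + ka(35) → 38
38 + ze(76) → 114
ep(77) + 114 → 191
Total encoded bits = sum of merged weights = 38 + 114 + 191 = 343.

343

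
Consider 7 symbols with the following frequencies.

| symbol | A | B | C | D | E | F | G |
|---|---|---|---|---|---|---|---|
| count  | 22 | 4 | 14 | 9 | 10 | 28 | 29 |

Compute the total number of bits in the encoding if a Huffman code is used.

304

Merge the two smallest weights repeatedly:
combine B(4), D(9) → 13
combine E(10), 13 → 23
combine C(14), A(22) → 36
combine 23, F(28) → 51
combine G(29), 36 → 65
combine 51, 65 → 116
Each symbol's bit-cost is frequency × depth; summing gives 304 bits (equivalently 13 + 23 + 36 + 51 + 65 + 116).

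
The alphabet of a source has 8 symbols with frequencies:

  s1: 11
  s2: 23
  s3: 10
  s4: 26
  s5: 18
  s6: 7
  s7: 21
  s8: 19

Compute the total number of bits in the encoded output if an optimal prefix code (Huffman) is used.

396

Merge the two smallest weights repeatedly:
s6(7) + s3(10) → 17
s1(11) + 17 → 28
s5(18) + s8(19) → 37
s7(21) + s2(23) → 44
s4(26) + 28 → 54
37 + 44 → 81
54 + 81 → 135
Total encoded bits = sum of merged weights = 17 + 28 + 37 + 44 + 54 + 81 + 135 = 396.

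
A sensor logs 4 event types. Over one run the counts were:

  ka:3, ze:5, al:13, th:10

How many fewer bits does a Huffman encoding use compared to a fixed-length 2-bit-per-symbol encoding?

Fixed-length: 2 bits × 31 symbols = 62 bits.
Huffman merges:
merge ka(3) and ze(5): 8
merge 8 and th(10): 18
merge al(13) and 18: 31
Huffman total = 8 + 18 + 31 = 57 bits.
Saving = 62 − 57 = 5 bits.

5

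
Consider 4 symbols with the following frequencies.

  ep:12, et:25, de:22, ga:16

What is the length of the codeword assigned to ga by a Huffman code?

2

Build the tree from the bottom:
ep(12) + ga(16) → 28
de(22) + et(25) → 47
28 + 47 → 75
ga sits 2 levels below the root, so its codeword is 2 bits.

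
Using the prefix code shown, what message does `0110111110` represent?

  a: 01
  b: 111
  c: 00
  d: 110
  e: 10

Read left to right; each codeword is recognised as soon as it completes (prefix code):
  01→a | 10→e | 111→b | 110→d
Decoded message: aebd

aebd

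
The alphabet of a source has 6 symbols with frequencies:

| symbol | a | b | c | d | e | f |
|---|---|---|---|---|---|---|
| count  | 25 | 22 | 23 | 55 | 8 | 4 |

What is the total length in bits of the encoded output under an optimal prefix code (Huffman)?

Merge the two smallest weights repeatedly:
f(4) + e(8) → 12
12 + b(22) → 34
c(23) + a(25) → 48
34 + 48 → 82
d(55) + 82 → 137
The encoded length is the sum of every internal node's weight: 12 + 34 + 48 + 82 + 137 = 313 bits.

313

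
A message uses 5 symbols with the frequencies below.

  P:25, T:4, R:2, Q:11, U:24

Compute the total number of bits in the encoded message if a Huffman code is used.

Greedily combine the two least-frequent nodes:
merge R(2) and T(4): 6
merge 6 and Q(11): 17
merge 17 and U(24): 41
merge P(25) and 41: 66
Each symbol's bit-cost is frequency × depth; summing gives 130 bits (equivalently 6 + 17 + 41 + 66).

130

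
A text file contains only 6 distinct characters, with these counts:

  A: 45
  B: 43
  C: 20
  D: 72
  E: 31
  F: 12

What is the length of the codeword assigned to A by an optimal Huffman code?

Huffman merges, smallest pair first:
combine F(12), C(20) → 32
combine E(31), 32 → 63
combine B(43), A(45) → 88
combine 63, D(72) → 135
combine 88, 135 → 223
A's leaf is at depth 2, giving a 2-bit codeword.

2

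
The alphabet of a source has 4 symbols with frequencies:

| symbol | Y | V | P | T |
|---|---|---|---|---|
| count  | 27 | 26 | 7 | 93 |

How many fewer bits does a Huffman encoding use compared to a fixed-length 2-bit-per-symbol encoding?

Fixed-length: 2 bits × 153 symbols = 306 bits.
Huffman merges:
combine P(7), V(26) → 33
combine Y(27), 33 → 60
combine 60, T(93) → 153
Huffman total = 33 + 60 + 153 = 246 bits.
Saving = 306 − 246 = 60 bits.

60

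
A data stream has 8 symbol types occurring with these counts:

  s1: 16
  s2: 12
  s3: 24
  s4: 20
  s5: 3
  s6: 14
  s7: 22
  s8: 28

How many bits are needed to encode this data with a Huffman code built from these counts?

Merge the two smallest weights repeatedly:
s5(3) + s2(12) → 15
s6(14) + 15 → 29
s1(16) + s4(20) → 36
s7(22) + s3(24) → 46
s8(28) + 29 → 57
36 + 46 → 82
57 + 82 → 139
Each symbol's bit-cost is frequency × depth; summing gives 404 bits (equivalently 15 + 29 + 36 + 46 + 57 + 82 + 139).

404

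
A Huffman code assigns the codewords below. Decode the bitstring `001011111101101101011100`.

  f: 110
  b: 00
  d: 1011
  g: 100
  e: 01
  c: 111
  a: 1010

Read left to right; each codeword is recognised as soon as it completes (prefix code):
  00→b | 1011→d | 111→c | 1011→d | 01→e | 1010→a | 111→c | 00→b
Decoded message: bdcdeacb

bdcdeacb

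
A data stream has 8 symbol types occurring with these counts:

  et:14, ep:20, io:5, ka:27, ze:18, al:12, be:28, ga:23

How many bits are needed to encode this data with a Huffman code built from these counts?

Build the Huffman tree bottom-up:
io(5) + al(12) → 17
et(14) + 17 → 31
ze(18) + ep(20) → 38
ga(23) + ka(27) → 50
be(28) + 31 → 59
38 + 50 → 88
59 + 88 → 147
The encoded length is the sum of every internal node's weight: 17 + 31 + 38 + 50 + 59 + 88 + 147 = 430 bits.

430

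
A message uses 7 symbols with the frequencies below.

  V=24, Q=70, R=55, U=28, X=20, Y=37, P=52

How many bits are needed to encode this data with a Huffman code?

Build the Huffman tree bottom-up:
merge X(20) and V(24): 44
merge U(28) and Y(37): 65
merge 44 and P(52): 96
merge R(55) and 65: 120
merge Q(70) and 96: 166
merge 120 and 166: 286
Each symbol's bit-cost is frequency × depth; summing gives 777 bits (equivalently 44 + 65 + 96 + 120 + 166 + 286).

777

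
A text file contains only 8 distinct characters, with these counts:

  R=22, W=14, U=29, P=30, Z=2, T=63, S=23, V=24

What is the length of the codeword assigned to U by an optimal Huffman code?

Huffman merges, smallest pair first:
combine Z(2), W(14) → 16
combine 16, R(22) → 38
combine S(23), V(24) → 47
combine U(29), P(30) → 59
combine 38, 47 → 85
combine 59, T(63) → 122
combine 85, 122 → 207
The subtree containing U is merged 3 times, so code length = 3.

3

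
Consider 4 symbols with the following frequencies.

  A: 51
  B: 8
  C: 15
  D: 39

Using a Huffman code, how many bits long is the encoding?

198

Build the Huffman tree bottom-up:
combine B(8), C(15) → 23
combine 23, D(39) → 62
combine A(51), 62 → 113
The encoded length is the sum of every internal node's weight: 23 + 62 + 113 = 198 bits.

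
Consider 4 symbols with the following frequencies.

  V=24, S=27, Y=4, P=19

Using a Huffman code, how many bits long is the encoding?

144

Merge the two smallest weights repeatedly:
combine Y(4), P(19) → 23
combine 23, V(24) → 47
combine S(27), 47 → 74
Each symbol's bit-cost is frequency × depth; summing gives 144 bits (equivalently 23 + 47 + 74).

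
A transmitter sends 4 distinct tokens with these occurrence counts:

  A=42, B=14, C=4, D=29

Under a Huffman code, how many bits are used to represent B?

Build the tree from the bottom:
C(4) + B(14) → 18
18 + D(29) → 47
A(42) + 47 → 89
B sits 3 levels below the root, so its codeword is 3 bits.

3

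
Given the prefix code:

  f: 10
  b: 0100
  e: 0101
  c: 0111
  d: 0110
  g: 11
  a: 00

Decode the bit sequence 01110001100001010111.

cadaec

Read left to right; each codeword is recognised as soon as it completes (prefix code):
  0111→c | 00→a | 0110→d | 00→a | 0101→e | 0111→c
Decoded message: cadaec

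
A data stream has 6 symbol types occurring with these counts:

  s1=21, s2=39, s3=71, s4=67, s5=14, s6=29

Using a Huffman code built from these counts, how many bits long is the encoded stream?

Merge the two smallest weights repeatedly:
combine s5(14), s1(21) → 35
combine s6(29), 35 → 64
combine s2(39), 64 → 103
combine s4(67), s3(71) → 138
combine 103, 138 → 241
Each symbol's bit-cost is frequency × depth; summing gives 581 bits (equivalently 35 + 64 + 103 + 138 + 241).

581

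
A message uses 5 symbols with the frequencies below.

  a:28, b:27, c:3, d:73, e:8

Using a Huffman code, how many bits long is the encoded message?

254

Merge the two smallest weights repeatedly:
merge c(3) and e(8): 11
merge 11 and b(27): 38
merge a(28) and 38: 66
merge 66 and d(73): 139
Total encoded bits = sum of merged weights = 11 + 38 + 66 + 139 = 254.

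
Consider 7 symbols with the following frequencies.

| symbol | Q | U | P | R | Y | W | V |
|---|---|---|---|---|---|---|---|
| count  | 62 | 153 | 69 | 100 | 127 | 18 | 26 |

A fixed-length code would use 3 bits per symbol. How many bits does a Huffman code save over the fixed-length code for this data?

236

Fixed-length: 3 bits × 555 symbols = 1665 bits.
Huffman merges:
merge W(18) and V(26): 44
merge 44 and Q(62): 106
merge P(69) and R(100): 169
merge 106 and Y(127): 233
merge U(153) and 169: 322
merge 233 and 322: 555
Huffman total = 44 + 106 + 169 + 233 + 322 + 555 = 1429 bits.
Saving = 1665 − 1429 = 236 bits.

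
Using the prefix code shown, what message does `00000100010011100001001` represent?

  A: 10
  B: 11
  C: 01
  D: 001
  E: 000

Read left to right; each codeword is recognised as soon as it completes (prefix code):
  000→E | 001→D | 000→E | 10→A | 01→C | 11→B | 000→E | 01→C | 001→D
Decoded message: EDEACBECD

EDEACBECD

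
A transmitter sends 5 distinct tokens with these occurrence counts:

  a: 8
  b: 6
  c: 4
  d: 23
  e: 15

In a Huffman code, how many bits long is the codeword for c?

4

Build the tree from the bottom:
c(4) + b(6) → 10
a(8) + 10 → 18
e(15) + 18 → 33
d(23) + 33 → 56
c's leaf is at depth 4, giving a 4-bit codeword.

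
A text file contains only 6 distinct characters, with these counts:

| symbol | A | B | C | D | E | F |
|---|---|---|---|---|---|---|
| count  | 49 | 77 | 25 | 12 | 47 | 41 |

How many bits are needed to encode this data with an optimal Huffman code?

Merge the two smallest weights repeatedly:
combine D(12), C(25) → 37
combine 37, F(41) → 78
combine E(47), A(49) → 96
combine B(77), 78 → 155
combine 96, 155 → 251
The encoded length is the sum of every internal node's weight: 37 + 78 + 96 + 155 + 251 = 617 bits.

617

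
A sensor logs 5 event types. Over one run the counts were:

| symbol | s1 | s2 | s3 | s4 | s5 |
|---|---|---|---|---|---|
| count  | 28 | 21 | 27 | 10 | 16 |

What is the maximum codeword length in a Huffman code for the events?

Merge the two lowest-weight nodes at each step:
s4(10) + s5(16) → 26
s2(21) + 26 → 47
s3(27) + s1(28) → 55
47 + 55 → 102
The rarest symbols sit at the bottom; the longest codeword is 3 bits.

3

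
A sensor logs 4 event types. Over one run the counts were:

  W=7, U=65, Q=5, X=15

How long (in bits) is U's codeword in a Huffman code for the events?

Repeatedly merge the two smallest:
merge Q(5) and W(7): 12
merge 12 and X(15): 27
merge 27 and U(65): 92
U sits one level below the root: a 1-bit codeword.

1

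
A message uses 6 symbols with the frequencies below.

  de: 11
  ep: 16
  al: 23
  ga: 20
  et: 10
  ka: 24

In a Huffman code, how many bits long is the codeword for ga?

3

Repeatedly merge the two smallest:
et(10) + de(11) → 21
ep(16) + ga(20) → 36
21 + al(23) → 44
ka(24) + 36 → 60
44 + 60 → 104
ga's leaf is at depth 3, giving a 3-bit codeword.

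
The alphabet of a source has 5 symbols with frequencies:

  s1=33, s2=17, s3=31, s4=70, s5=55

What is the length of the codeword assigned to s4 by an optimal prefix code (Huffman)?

2

Repeatedly merge the two smallest:
combine s2(17), s3(31) → 48
combine s1(33), 48 → 81
combine s5(55), s4(70) → 125
combine 81, 125 → 206
s4's leaf is at depth 2, giving a 2-bit codeword.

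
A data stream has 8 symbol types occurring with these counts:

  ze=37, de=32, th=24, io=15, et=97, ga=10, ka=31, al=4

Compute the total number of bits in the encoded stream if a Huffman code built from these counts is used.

Build the Huffman tree bottom-up:
combine al(4), ga(10) → 14
combine 14, io(15) → 29
combine th(24), 29 → 53
combine ka(31), de(32) → 63
combine ze(37), 53 → 90
combine 63, 90 → 153
combine et(97), 153 → 250
Total encoded bits = sum of merged weights = 14 + 29 + 53 + 63 + 90 + 153 + 250 = 652.

652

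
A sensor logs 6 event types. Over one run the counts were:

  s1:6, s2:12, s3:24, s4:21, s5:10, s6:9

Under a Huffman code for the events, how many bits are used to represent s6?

Build the tree from the bottom:
combine s1(6), s6(9) → 15
combine s5(10), s2(12) → 22
combine 15, s4(21) → 36
combine 22, s3(24) → 46
combine 36, 46 → 82
s6's leaf is at depth 3, giving a 3-bit codeword.

3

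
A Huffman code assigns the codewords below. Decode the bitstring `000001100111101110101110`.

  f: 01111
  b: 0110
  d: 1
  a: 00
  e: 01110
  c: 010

aabfede

Read left to right; each codeword is recognised as soon as it completes (prefix code):
  00→a | 00→a | 0110→b | 01111→f | 01110→e | 1→d | 01110→e
Decoded message: aabfede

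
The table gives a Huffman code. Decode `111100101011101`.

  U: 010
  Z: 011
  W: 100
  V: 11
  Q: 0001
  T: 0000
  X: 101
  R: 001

VVRUVX

Read left to right; each codeword is recognised as soon as it completes (prefix code):
  11→V | 11→V | 001→R | 010→U | 11→V | 101→X
Decoded message: VVRUVX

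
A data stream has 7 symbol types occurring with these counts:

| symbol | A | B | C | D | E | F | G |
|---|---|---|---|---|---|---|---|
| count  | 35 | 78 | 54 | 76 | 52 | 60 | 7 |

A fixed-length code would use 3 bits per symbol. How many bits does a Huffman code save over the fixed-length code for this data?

Fixed-length: 3 bits × 362 symbols = 1086 bits.
Huffman merges:
merge G(7) and A(35): 42
merge 42 and E(52): 94
merge C(54) and F(60): 114
merge D(76) and B(78): 154
merge 94 and 114: 208
merge 154 and 208: 362
Huffman total = 42 + 94 + 114 + 154 + 208 + 362 = 974 bits.
Saving = 1086 − 974 = 112 bits.

112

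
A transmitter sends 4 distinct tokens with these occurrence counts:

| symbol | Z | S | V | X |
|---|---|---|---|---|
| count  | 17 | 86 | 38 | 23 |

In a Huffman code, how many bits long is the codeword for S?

1

Huffman merges, smallest pair first:
merge Z(17) and X(23): 40
merge V(38) and 40: 78
merge 78 and S(86): 164
S is merged only at the final step, so code length = 1.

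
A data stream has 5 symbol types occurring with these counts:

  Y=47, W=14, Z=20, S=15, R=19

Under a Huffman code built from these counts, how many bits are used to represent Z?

Huffman merges, smallest pair first:
W(14) + S(15) → 29
R(19) + Z(20) → 39
29 + 39 → 68
Y(47) + 68 → 115
The subtree containing Z is merged 3 times, so code length = 3.

3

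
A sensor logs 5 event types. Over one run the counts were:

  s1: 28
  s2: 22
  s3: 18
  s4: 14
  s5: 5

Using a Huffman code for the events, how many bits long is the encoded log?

193

Merge the two smallest weights repeatedly:
combine s5(5), s4(14) → 19
combine s3(18), 19 → 37
combine s2(22), s1(28) → 50
combine 37, 50 → 87
The encoded length is the sum of every internal node's weight: 19 + 37 + 50 + 87 = 193 bits.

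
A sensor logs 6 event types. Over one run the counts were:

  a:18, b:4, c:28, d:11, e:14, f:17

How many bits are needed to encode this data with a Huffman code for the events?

Build the Huffman tree bottom-up:
merge b(4) and d(11): 15
merge e(14) and 15: 29
merge f(17) and a(18): 35
merge c(28) and 29: 57
merge 35 and 57: 92
The encoded length is the sum of every internal node's weight: 15 + 29 + 35 + 57 + 92 = 228 bits.

228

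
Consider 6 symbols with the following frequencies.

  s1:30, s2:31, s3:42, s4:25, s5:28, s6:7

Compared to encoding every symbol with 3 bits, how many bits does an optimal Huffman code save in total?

73

Fixed-length: 3 bits × 163 symbols = 489 bits.
Huffman merges:
combine s6(7), s4(25) → 32
combine s5(28), s1(30) → 58
combine s2(31), 32 → 63
combine s3(42), 58 → 100
combine 63, 100 → 163
Huffman total = 32 + 58 + 63 + 100 + 163 = 416 bits.
Saving = 489 − 416 = 73 bits.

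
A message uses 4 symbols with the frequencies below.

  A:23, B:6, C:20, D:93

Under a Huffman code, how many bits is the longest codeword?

Merge the two lowest-weight nodes at each step:
combine B(6), C(20) → 26
combine A(23), 26 → 49
combine 49, D(93) → 142
The first pair merged (B, C) ends up deepest, at depth 3.

3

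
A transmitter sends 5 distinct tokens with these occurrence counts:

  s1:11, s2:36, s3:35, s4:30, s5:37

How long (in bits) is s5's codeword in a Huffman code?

2

Repeatedly merge the two smallest:
combine s1(11), s4(30) → 41
combine s3(35), s2(36) → 71
combine s5(37), 41 → 78
combine 71, 78 → 149
The subtree containing s5 is merged 2 times, so code length = 2.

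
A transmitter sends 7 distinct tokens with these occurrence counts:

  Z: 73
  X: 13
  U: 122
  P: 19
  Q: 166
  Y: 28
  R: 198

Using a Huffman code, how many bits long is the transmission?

1463

Build the Huffman tree bottom-up:
combine X(13), P(19) → 32
combine Y(28), 32 → 60
combine 60, Z(73) → 133
combine U(122), 133 → 255
combine Q(166), R(198) → 364
combine 255, 364 → 619
Total encoded bits = sum of merged weights = 32 + 60 + 133 + 255 + 364 + 619 = 1463.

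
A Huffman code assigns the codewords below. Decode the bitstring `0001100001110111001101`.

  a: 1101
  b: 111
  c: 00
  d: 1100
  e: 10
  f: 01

Read left to right; each codeword is recognised as soon as it completes (prefix code):
  00→c | 01→f | 10→e | 00→c | 01→f | 1101→a | 1100→d | 1101→a
Decoded message: cfecfada

cfecfada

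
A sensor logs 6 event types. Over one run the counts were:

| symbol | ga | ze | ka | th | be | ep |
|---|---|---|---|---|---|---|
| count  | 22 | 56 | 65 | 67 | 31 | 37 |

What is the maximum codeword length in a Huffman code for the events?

4

Merge the two lowest-weight nodes at each step:
combine ga(22), be(31) → 53
combine ep(37), 53 → 90
combine ze(56), ka(65) → 121
combine th(67), 90 → 157
combine 121, 157 → 278
Maximum depth reached is 4.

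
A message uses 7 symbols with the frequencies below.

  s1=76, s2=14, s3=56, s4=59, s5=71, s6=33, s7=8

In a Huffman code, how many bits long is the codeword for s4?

Build the tree from the bottom:
s7(8) + s2(14) → 22
22 + s6(33) → 55
55 + s3(56) → 111
s4(59) + s5(71) → 130
s1(76) + 111 → 187
130 + 187 → 317
s4 sits 2 levels below the root, so its codeword is 2 bits.

2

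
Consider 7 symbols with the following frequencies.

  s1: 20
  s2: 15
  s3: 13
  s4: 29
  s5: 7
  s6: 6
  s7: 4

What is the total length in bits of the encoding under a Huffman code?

243

Merge the two smallest weights repeatedly:
s7(4) + s6(6) → 10
s5(7) + 10 → 17
s3(13) + s2(15) → 28
17 + s1(20) → 37
28 + s4(29) → 57
37 + 57 → 94
Each symbol's bit-cost is frequency × depth; summing gives 243 bits (equivalently 10 + 17 + 28 + 37 + 57 + 94).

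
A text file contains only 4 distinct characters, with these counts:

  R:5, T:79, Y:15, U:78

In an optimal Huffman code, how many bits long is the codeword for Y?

Repeatedly merge the two smallest:
R(5) + Y(15) → 20
20 + U(78) → 98
T(79) + 98 → 177
Y sits 3 levels below the root, so its codeword is 3 bits.

3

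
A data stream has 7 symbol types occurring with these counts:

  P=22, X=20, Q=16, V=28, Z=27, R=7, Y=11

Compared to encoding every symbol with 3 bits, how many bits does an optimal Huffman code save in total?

37

Fixed-length: 3 bits × 131 symbols = 393 bits.
Huffman merges:
combine R(7), Y(11) → 18
combine Q(16), 18 → 34
combine X(20), P(22) → 42
combine Z(27), V(28) → 55
combine 34, 42 → 76
combine 55, 76 → 131
Huffman total = 18 + 34 + 42 + 55 + 76 + 131 = 356 bits.
Saving = 393 − 356 = 37 bits.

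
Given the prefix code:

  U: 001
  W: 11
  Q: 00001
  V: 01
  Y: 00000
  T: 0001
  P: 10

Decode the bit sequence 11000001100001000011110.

WYWQQWP

Read left to right; each codeword is recognised as soon as it completes (prefix code):
  11→W | 00000→Y | 11→W | 00001→Q | 00001→Q | 11→W | 10→P
Decoded message: WYWQQWP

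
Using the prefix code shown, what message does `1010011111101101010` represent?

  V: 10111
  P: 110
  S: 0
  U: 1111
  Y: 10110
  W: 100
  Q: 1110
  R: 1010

RSUPPR

Read left to right; each codeword is recognised as soon as it completes (prefix code):
  1010→R | 0→S | 1111→U | 110→P | 110→P | 1010→R
Decoded message: RSUPPR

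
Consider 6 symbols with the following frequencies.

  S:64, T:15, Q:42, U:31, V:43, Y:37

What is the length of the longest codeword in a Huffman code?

Merge the two lowest-weight nodes at each step:
combine T(15), U(31) → 46
combine Y(37), Q(42) → 79
combine V(43), 46 → 89
combine S(64), 79 → 143
combine 89, 143 → 232
Maximum depth reached is 3.

3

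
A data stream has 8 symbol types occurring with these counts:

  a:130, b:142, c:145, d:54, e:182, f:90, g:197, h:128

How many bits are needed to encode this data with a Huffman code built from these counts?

Merge the two smallest weights repeatedly:
combine d(54), f(90) → 144
combine h(128), a(130) → 258
combine b(142), 144 → 286
combine c(145), e(182) → 327
combine g(197), 258 → 455
combine 286, 327 → 613
combine 455, 613 → 1068
Each symbol's bit-cost is frequency × depth; summing gives 3151 bits (equivalently 144 + 258 + 286 + 327 + 455 + 613 + 1068).

3151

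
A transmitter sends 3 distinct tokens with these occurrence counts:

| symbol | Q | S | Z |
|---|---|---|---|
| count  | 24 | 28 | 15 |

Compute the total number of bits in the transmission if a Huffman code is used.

Greedily combine the two least-frequent nodes:
merge Z(15) and Q(24): 39
merge S(28) and 39: 67
The encoded length is the sum of every internal node's weight: 39 + 67 = 106 bits.

106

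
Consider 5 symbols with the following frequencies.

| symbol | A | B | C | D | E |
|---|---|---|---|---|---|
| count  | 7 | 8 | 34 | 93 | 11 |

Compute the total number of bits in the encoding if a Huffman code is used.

254

Greedily combine the two least-frequent nodes:
merge A(7) and B(8): 15
merge E(11) and 15: 26
merge 26 and C(34): 60
merge 60 and D(93): 153
The encoded length is the sum of every internal node's weight: 15 + 26 + 60 + 153 = 254 bits.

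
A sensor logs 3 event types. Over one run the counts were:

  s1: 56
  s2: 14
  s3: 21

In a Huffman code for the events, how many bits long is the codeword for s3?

Build the tree from the bottom:
merge s2(14) and s3(21): 35
merge 35 and s1(56): 91
The subtree containing s3 is merged 2 times, so code length = 2.

2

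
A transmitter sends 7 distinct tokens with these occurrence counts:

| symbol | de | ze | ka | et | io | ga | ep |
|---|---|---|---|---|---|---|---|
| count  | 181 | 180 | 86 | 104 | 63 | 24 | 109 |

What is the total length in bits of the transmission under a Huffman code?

1967

Build the Huffman tree bottom-up:
merge ga(24) and io(63): 87
merge ka(86) and 87: 173
merge et(104) and ep(109): 213
merge 173 and ze(180): 353
merge de(181) and 213: 394
merge 353 and 394: 747
Total encoded bits = sum of merged weights = 87 + 173 + 213 + 353 + 394 + 747 = 1967.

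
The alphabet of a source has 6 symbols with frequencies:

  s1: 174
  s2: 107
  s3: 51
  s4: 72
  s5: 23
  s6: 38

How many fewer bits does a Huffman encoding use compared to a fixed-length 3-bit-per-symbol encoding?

292

Fixed-length: 3 bits × 465 symbols = 1395 bits.
Huffman merges:
s5(23) + s6(38) → 61
s3(51) + 61 → 112
s4(72) + s2(107) → 179
112 + s1(174) → 286
179 + 286 → 465
Huffman total = 61 + 112 + 179 + 286 + 465 = 1103 bits.
Saving = 1395 − 1103 = 292 bits.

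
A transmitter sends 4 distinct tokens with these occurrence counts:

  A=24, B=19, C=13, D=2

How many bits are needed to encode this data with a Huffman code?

107

Greedily combine the two least-frequent nodes:
D(2) + C(13) → 15
15 + B(19) → 34
A(24) + 34 → 58
The encoded length is the sum of every internal node's weight: 15 + 34 + 58 = 107 bits.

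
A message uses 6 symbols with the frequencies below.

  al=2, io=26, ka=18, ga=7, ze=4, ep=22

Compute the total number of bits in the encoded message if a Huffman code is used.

Build the Huffman tree bottom-up:
merge al(2) and ze(4): 6
merge 6 and ga(7): 13
merge 13 and ka(18): 31
merge ep(22) and io(26): 48
merge 31 and 48: 79
The encoded length is the sum of every internal node's weight: 6 + 13 + 31 + 48 + 79 = 177 bits.

177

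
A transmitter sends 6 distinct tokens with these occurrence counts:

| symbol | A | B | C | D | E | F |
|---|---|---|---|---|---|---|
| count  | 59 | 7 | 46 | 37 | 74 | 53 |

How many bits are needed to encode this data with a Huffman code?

686

Greedily combine the two least-frequent nodes:
combine B(7), D(37) → 44
combine 44, C(46) → 90
combine F(53), A(59) → 112
combine E(74), 90 → 164
combine 112, 164 → 276
Total encoded bits = sum of merged weights = 44 + 90 + 112 + 164 + 276 = 686.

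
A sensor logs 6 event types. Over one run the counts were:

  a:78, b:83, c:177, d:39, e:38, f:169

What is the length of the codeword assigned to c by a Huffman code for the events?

Build the tree from the bottom:
combine e(38), d(39) → 77
combine 77, a(78) → 155
combine b(83), 155 → 238
combine f(169), c(177) → 346
combine 238, 346 → 584
The subtree containing c is merged 2 times, so code length = 2.

2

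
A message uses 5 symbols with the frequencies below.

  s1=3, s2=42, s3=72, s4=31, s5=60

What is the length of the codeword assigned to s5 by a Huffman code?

2

Huffman merges, smallest pair first:
merge s1(3) and s4(31): 34
merge 34 and s2(42): 76
merge s5(60) and s3(72): 132
merge 76 and 132: 208
s5 sits 2 levels below the root, so its codeword is 2 bits.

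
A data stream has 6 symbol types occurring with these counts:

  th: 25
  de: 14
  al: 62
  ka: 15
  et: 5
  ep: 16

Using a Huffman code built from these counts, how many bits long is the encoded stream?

306

Build the Huffman tree bottom-up:
merge et(5) and de(14): 19
merge ka(15) and ep(16): 31
merge 19 and th(25): 44
merge 31 and 44: 75
merge al(62) and 75: 137
The encoded length is the sum of every internal node's weight: 19 + 31 + 44 + 75 + 137 = 306 bits.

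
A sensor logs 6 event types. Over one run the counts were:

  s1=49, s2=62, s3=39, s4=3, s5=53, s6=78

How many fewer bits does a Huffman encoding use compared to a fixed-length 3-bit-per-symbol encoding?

151

Fixed-length: 3 bits × 284 symbols = 852 bits.
Huffman merges:
s4(3) + s3(39) → 42
42 + s1(49) → 91
s5(53) + s2(62) → 115
s6(78) + 91 → 169
115 + 169 → 284
Huffman total = 42 + 91 + 115 + 169 + 284 = 701 bits.
Saving = 852 − 701 = 151 bits.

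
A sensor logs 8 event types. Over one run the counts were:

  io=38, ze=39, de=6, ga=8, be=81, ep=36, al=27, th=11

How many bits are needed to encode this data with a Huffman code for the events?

Greedily combine the two least-frequent nodes:
merge de(6) and ga(8): 14
merge th(11) and 14: 25
merge 25 and al(27): 52
merge ep(36) and io(38): 74
merge ze(39) and 52: 91
merge 74 and be(81): 155
merge 91 and 155: 246
The encoded length is the sum of every internal node's weight: 14 + 25 + 52 + 74 + 91 + 155 + 246 = 657 bits.

657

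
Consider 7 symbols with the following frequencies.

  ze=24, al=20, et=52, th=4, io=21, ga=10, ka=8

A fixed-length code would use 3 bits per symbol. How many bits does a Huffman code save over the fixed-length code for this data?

Fixed-length: 3 bits × 139 symbols = 417 bits.
Huffman merges:
combine th(4), ka(8) → 12
combine ga(10), 12 → 22
combine al(20), io(21) → 41
combine 22, ze(24) → 46
combine 41, 46 → 87
combine et(52), 87 → 139
Huffman total = 12 + 22 + 41 + 46 + 87 + 139 = 347 bits.
Saving = 417 − 347 = 70 bits.

70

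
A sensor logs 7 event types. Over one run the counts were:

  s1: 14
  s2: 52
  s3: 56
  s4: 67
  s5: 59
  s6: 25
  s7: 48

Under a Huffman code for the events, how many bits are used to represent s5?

2

Repeatedly merge the two smallest:
merge s1(14) and s6(25): 39
merge 39 and s7(48): 87
merge s2(52) and s3(56): 108
merge s5(59) and s4(67): 126
merge 87 and 108: 195
merge 126 and 195: 321
s5 sits 2 levels below the root, so its codeword is 2 bits.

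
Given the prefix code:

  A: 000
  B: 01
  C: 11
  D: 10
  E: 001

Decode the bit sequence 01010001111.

BBACC

Read left to right; each codeword is recognised as soon as it completes (prefix code):
  01→B | 01→B | 000→A | 11→C | 11→C
Decoded message: BBACC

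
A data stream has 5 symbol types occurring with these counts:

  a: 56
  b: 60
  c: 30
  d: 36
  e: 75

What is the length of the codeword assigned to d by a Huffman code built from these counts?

3

Build the tree from the bottom:
c(30) + d(36) → 66
a(56) + b(60) → 116
66 + e(75) → 141
116 + 141 → 257
d sits 3 levels below the root, so its codeword is 3 bits.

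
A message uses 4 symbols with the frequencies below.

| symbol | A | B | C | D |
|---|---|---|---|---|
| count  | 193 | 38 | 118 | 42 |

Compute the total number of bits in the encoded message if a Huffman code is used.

Greedily combine the two least-frequent nodes:
B(38) + D(42) → 80
80 + C(118) → 198
A(193) + 198 → 391
Each symbol's bit-cost is frequency × depth; summing gives 669 bits (equivalently 80 + 198 + 391).

669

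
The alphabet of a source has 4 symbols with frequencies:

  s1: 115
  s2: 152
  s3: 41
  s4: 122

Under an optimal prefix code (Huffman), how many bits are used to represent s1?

2

Huffman merges, smallest pair first:
s3(41) + s1(115) → 156
s4(122) + s2(152) → 274
156 + 274 → 430
s1's leaf is at depth 2, giving a 2-bit codeword.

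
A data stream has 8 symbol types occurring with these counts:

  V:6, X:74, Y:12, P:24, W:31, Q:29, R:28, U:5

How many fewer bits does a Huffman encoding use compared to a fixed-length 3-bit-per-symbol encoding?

Fixed-length: 3 bits × 209 symbols = 627 bits.
Huffman merges:
combine U(5), V(6) → 11
combine 11, Y(12) → 23
combine 23, P(24) → 47
combine R(28), Q(29) → 57
combine W(31), 47 → 78
combine 57, X(74) → 131
combine 78, 131 → 209
Huffman total = 11 + 23 + 47 + 57 + 78 + 131 + 209 = 556 bits.
Saving = 627 − 556 = 71 bits.

71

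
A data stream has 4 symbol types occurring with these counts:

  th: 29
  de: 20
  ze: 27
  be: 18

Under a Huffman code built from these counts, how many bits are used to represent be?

Build the tree from the bottom:
be(18) + de(20) → 38
ze(27) + th(29) → 56
38 + 56 → 94
be's leaf is at depth 2, giving a 2-bit codeword.

2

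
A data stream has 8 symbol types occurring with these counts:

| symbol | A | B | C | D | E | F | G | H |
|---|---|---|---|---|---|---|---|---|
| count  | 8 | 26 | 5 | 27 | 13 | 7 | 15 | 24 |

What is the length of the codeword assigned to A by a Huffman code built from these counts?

4

Huffman merges, smallest pair first:
C(5) + F(7) → 12
A(8) + 12 → 20
E(13) + G(15) → 28
20 + H(24) → 44
B(26) + D(27) → 53
28 + 44 → 72
53 + 72 → 125
The subtree containing A is merged 4 times, so code length = 4.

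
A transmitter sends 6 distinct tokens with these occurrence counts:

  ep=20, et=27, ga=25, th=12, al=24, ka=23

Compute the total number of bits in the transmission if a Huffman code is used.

Greedily combine the two least-frequent nodes:
combine th(12), ep(20) → 32
combine ka(23), al(24) → 47
combine ga(25), et(27) → 52
combine 32, 47 → 79
combine 52, 79 → 131
Total encoded bits = sum of merged weights = 32 + 47 + 52 + 79 + 131 = 341.

341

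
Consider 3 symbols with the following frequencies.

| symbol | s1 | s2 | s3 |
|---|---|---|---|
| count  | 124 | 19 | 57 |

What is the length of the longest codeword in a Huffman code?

2

Merge the two lowest-weight nodes at each step:
combine s2(19), s3(57) → 76
combine 76, s1(124) → 200
The rarest symbols sit at the bottom; the longest codeword is 2 bits.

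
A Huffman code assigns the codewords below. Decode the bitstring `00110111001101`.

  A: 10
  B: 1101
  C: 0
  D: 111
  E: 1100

Read left to right; each codeword is recognised as soon as it completes (prefix code):
  0→C | 0→C | 1101→B | 1100→E | 1101→B
Decoded message: CCBEB

CCBEB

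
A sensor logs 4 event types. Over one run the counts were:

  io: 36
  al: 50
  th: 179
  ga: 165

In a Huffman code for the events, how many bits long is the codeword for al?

Huffman merges, smallest pair first:
combine io(36), al(50) → 86
combine 86, ga(165) → 251
combine th(179), 251 → 430
al sits 3 levels below the root, so its codeword is 3 bits.

3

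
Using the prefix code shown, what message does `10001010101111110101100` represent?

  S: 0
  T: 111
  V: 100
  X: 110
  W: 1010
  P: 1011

VSWPTWXS

Read left to right; each codeword is recognised as soon as it completes (prefix code):
  100→V | 0→S | 1010→W | 1011→P | 111→T | 1010→W | 110→X | 0→S
Decoded message: VSWPTWXS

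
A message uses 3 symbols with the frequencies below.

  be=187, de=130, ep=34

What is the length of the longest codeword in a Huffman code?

2

Merge the two lowest-weight nodes at each step:
merge ep(34) and de(130): 164
merge 164 and be(187): 351
Maximum depth reached is 2.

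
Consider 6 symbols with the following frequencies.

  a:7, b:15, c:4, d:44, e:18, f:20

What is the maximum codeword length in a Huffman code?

Merge the two lowest-weight nodes at each step:
merge c(4) and a(7): 11
merge 11 and b(15): 26
merge e(18) and f(20): 38
merge 26 and 38: 64
merge d(44) and 64: 108
Maximum depth reached is 4.

4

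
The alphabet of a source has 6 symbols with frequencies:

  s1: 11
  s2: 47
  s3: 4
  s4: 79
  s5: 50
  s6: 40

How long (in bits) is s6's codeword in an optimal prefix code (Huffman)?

Huffman merges, smallest pair first:
merge s3(4) and s1(11): 15
merge 15 and s6(40): 55
merge s2(47) and s5(50): 97
merge 55 and s4(79): 134
merge 97 and 134: 231
s6's leaf is at depth 3, giving a 3-bit codeword.

3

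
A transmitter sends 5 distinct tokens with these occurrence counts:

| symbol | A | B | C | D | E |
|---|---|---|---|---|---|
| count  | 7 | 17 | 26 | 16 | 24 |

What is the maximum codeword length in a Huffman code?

3

Merge the two lowest-weight nodes at each step:
A(7) + D(16) → 23
B(17) + 23 → 40
E(24) + C(26) → 50
40 + 50 → 90
Maximum depth reached is 3.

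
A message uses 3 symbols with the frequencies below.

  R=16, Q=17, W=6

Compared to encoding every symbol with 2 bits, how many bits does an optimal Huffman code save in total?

17

Fixed-length: 2 bits × 39 symbols = 78 bits.
Huffman merges:
merge W(6) and R(16): 22
merge Q(17) and 22: 39
Huffman total = 22 + 39 = 61 bits.
Saving = 78 − 61 = 17 bits.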